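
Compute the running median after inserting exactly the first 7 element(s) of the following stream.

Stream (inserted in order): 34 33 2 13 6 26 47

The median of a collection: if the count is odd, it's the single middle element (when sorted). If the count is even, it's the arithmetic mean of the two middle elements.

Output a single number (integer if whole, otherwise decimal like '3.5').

Answer: 26

Derivation:
Step 1: insert 34 -> lo=[34] (size 1, max 34) hi=[] (size 0) -> median=34
Step 2: insert 33 -> lo=[33] (size 1, max 33) hi=[34] (size 1, min 34) -> median=33.5
Step 3: insert 2 -> lo=[2, 33] (size 2, max 33) hi=[34] (size 1, min 34) -> median=33
Step 4: insert 13 -> lo=[2, 13] (size 2, max 13) hi=[33, 34] (size 2, min 33) -> median=23
Step 5: insert 6 -> lo=[2, 6, 13] (size 3, max 13) hi=[33, 34] (size 2, min 33) -> median=13
Step 6: insert 26 -> lo=[2, 6, 13] (size 3, max 13) hi=[26, 33, 34] (size 3, min 26) -> median=19.5
Step 7: insert 47 -> lo=[2, 6, 13, 26] (size 4, max 26) hi=[33, 34, 47] (size 3, min 33) -> median=26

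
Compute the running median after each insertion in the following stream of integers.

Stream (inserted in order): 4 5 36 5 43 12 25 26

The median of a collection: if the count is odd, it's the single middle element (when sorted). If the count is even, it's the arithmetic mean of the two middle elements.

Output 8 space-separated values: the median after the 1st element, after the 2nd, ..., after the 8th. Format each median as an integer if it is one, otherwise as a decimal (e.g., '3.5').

Step 1: insert 4 -> lo=[4] (size 1, max 4) hi=[] (size 0) -> median=4
Step 2: insert 5 -> lo=[4] (size 1, max 4) hi=[5] (size 1, min 5) -> median=4.5
Step 3: insert 36 -> lo=[4, 5] (size 2, max 5) hi=[36] (size 1, min 36) -> median=5
Step 4: insert 5 -> lo=[4, 5] (size 2, max 5) hi=[5, 36] (size 2, min 5) -> median=5
Step 5: insert 43 -> lo=[4, 5, 5] (size 3, max 5) hi=[36, 43] (size 2, min 36) -> median=5
Step 6: insert 12 -> lo=[4, 5, 5] (size 3, max 5) hi=[12, 36, 43] (size 3, min 12) -> median=8.5
Step 7: insert 25 -> lo=[4, 5, 5, 12] (size 4, max 12) hi=[25, 36, 43] (size 3, min 25) -> median=12
Step 8: insert 26 -> lo=[4, 5, 5, 12] (size 4, max 12) hi=[25, 26, 36, 43] (size 4, min 25) -> median=18.5

Answer: 4 4.5 5 5 5 8.5 12 18.5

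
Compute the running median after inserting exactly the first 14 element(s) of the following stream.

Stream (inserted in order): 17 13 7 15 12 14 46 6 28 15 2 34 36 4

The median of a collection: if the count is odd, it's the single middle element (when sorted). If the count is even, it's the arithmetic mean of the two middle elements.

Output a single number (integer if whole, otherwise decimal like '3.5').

Answer: 14.5

Derivation:
Step 1: insert 17 -> lo=[17] (size 1, max 17) hi=[] (size 0) -> median=17
Step 2: insert 13 -> lo=[13] (size 1, max 13) hi=[17] (size 1, min 17) -> median=15
Step 3: insert 7 -> lo=[7, 13] (size 2, max 13) hi=[17] (size 1, min 17) -> median=13
Step 4: insert 15 -> lo=[7, 13] (size 2, max 13) hi=[15, 17] (size 2, min 15) -> median=14
Step 5: insert 12 -> lo=[7, 12, 13] (size 3, max 13) hi=[15, 17] (size 2, min 15) -> median=13
Step 6: insert 14 -> lo=[7, 12, 13] (size 3, max 13) hi=[14, 15, 17] (size 3, min 14) -> median=13.5
Step 7: insert 46 -> lo=[7, 12, 13, 14] (size 4, max 14) hi=[15, 17, 46] (size 3, min 15) -> median=14
Step 8: insert 6 -> lo=[6, 7, 12, 13] (size 4, max 13) hi=[14, 15, 17, 46] (size 4, min 14) -> median=13.5
Step 9: insert 28 -> lo=[6, 7, 12, 13, 14] (size 5, max 14) hi=[15, 17, 28, 46] (size 4, min 15) -> median=14
Step 10: insert 15 -> lo=[6, 7, 12, 13, 14] (size 5, max 14) hi=[15, 15, 17, 28, 46] (size 5, min 15) -> median=14.5
Step 11: insert 2 -> lo=[2, 6, 7, 12, 13, 14] (size 6, max 14) hi=[15, 15, 17, 28, 46] (size 5, min 15) -> median=14
Step 12: insert 34 -> lo=[2, 6, 7, 12, 13, 14] (size 6, max 14) hi=[15, 15, 17, 28, 34, 46] (size 6, min 15) -> median=14.5
Step 13: insert 36 -> lo=[2, 6, 7, 12, 13, 14, 15] (size 7, max 15) hi=[15, 17, 28, 34, 36, 46] (size 6, min 15) -> median=15
Step 14: insert 4 -> lo=[2, 4, 6, 7, 12, 13, 14] (size 7, max 14) hi=[15, 15, 17, 28, 34, 36, 46] (size 7, min 15) -> median=14.5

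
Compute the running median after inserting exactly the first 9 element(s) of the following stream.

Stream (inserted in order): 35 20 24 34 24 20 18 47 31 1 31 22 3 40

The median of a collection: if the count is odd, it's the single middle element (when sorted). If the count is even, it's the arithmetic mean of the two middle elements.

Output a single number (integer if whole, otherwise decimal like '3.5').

Answer: 24

Derivation:
Step 1: insert 35 -> lo=[35] (size 1, max 35) hi=[] (size 0) -> median=35
Step 2: insert 20 -> lo=[20] (size 1, max 20) hi=[35] (size 1, min 35) -> median=27.5
Step 3: insert 24 -> lo=[20, 24] (size 2, max 24) hi=[35] (size 1, min 35) -> median=24
Step 4: insert 34 -> lo=[20, 24] (size 2, max 24) hi=[34, 35] (size 2, min 34) -> median=29
Step 5: insert 24 -> lo=[20, 24, 24] (size 3, max 24) hi=[34, 35] (size 2, min 34) -> median=24
Step 6: insert 20 -> lo=[20, 20, 24] (size 3, max 24) hi=[24, 34, 35] (size 3, min 24) -> median=24
Step 7: insert 18 -> lo=[18, 20, 20, 24] (size 4, max 24) hi=[24, 34, 35] (size 3, min 24) -> median=24
Step 8: insert 47 -> lo=[18, 20, 20, 24] (size 4, max 24) hi=[24, 34, 35, 47] (size 4, min 24) -> median=24
Step 9: insert 31 -> lo=[18, 20, 20, 24, 24] (size 5, max 24) hi=[31, 34, 35, 47] (size 4, min 31) -> median=24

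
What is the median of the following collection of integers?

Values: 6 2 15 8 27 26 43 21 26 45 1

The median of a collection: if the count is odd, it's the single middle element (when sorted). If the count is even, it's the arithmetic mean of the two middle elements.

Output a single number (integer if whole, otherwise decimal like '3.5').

Step 1: insert 6 -> lo=[6] (size 1, max 6) hi=[] (size 0) -> median=6
Step 2: insert 2 -> lo=[2] (size 1, max 2) hi=[6] (size 1, min 6) -> median=4
Step 3: insert 15 -> lo=[2, 6] (size 2, max 6) hi=[15] (size 1, min 15) -> median=6
Step 4: insert 8 -> lo=[2, 6] (size 2, max 6) hi=[8, 15] (size 2, min 8) -> median=7
Step 5: insert 27 -> lo=[2, 6, 8] (size 3, max 8) hi=[15, 27] (size 2, min 15) -> median=8
Step 6: insert 26 -> lo=[2, 6, 8] (size 3, max 8) hi=[15, 26, 27] (size 3, min 15) -> median=11.5
Step 7: insert 43 -> lo=[2, 6, 8, 15] (size 4, max 15) hi=[26, 27, 43] (size 3, min 26) -> median=15
Step 8: insert 21 -> lo=[2, 6, 8, 15] (size 4, max 15) hi=[21, 26, 27, 43] (size 4, min 21) -> median=18
Step 9: insert 26 -> lo=[2, 6, 8, 15, 21] (size 5, max 21) hi=[26, 26, 27, 43] (size 4, min 26) -> median=21
Step 10: insert 45 -> lo=[2, 6, 8, 15, 21] (size 5, max 21) hi=[26, 26, 27, 43, 45] (size 5, min 26) -> median=23.5
Step 11: insert 1 -> lo=[1, 2, 6, 8, 15, 21] (size 6, max 21) hi=[26, 26, 27, 43, 45] (size 5, min 26) -> median=21

Answer: 21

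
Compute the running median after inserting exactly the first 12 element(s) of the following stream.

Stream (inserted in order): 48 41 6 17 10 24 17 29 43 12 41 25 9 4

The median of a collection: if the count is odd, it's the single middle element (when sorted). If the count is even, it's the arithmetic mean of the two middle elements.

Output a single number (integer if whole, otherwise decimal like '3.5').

Step 1: insert 48 -> lo=[48] (size 1, max 48) hi=[] (size 0) -> median=48
Step 2: insert 41 -> lo=[41] (size 1, max 41) hi=[48] (size 1, min 48) -> median=44.5
Step 3: insert 6 -> lo=[6, 41] (size 2, max 41) hi=[48] (size 1, min 48) -> median=41
Step 4: insert 17 -> lo=[6, 17] (size 2, max 17) hi=[41, 48] (size 2, min 41) -> median=29
Step 5: insert 10 -> lo=[6, 10, 17] (size 3, max 17) hi=[41, 48] (size 2, min 41) -> median=17
Step 6: insert 24 -> lo=[6, 10, 17] (size 3, max 17) hi=[24, 41, 48] (size 3, min 24) -> median=20.5
Step 7: insert 17 -> lo=[6, 10, 17, 17] (size 4, max 17) hi=[24, 41, 48] (size 3, min 24) -> median=17
Step 8: insert 29 -> lo=[6, 10, 17, 17] (size 4, max 17) hi=[24, 29, 41, 48] (size 4, min 24) -> median=20.5
Step 9: insert 43 -> lo=[6, 10, 17, 17, 24] (size 5, max 24) hi=[29, 41, 43, 48] (size 4, min 29) -> median=24
Step 10: insert 12 -> lo=[6, 10, 12, 17, 17] (size 5, max 17) hi=[24, 29, 41, 43, 48] (size 5, min 24) -> median=20.5
Step 11: insert 41 -> lo=[6, 10, 12, 17, 17, 24] (size 6, max 24) hi=[29, 41, 41, 43, 48] (size 5, min 29) -> median=24
Step 12: insert 25 -> lo=[6, 10, 12, 17, 17, 24] (size 6, max 24) hi=[25, 29, 41, 41, 43, 48] (size 6, min 25) -> median=24.5

Answer: 24.5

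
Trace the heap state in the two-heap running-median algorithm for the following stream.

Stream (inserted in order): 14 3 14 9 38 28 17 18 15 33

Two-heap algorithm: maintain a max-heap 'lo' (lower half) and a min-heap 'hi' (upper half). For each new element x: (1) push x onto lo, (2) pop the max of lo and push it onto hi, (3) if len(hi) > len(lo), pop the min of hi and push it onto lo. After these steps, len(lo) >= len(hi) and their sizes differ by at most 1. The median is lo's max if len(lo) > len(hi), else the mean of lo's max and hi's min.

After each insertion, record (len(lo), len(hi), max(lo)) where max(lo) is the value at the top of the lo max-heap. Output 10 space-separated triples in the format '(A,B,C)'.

Step 1: insert 14 -> lo=[14] hi=[] -> (len(lo)=1, len(hi)=0, max(lo)=14)
Step 2: insert 3 -> lo=[3] hi=[14] -> (len(lo)=1, len(hi)=1, max(lo)=3)
Step 3: insert 14 -> lo=[3, 14] hi=[14] -> (len(lo)=2, len(hi)=1, max(lo)=14)
Step 4: insert 9 -> lo=[3, 9] hi=[14, 14] -> (len(lo)=2, len(hi)=2, max(lo)=9)
Step 5: insert 38 -> lo=[3, 9, 14] hi=[14, 38] -> (len(lo)=3, len(hi)=2, max(lo)=14)
Step 6: insert 28 -> lo=[3, 9, 14] hi=[14, 28, 38] -> (len(lo)=3, len(hi)=3, max(lo)=14)
Step 7: insert 17 -> lo=[3, 9, 14, 14] hi=[17, 28, 38] -> (len(lo)=4, len(hi)=3, max(lo)=14)
Step 8: insert 18 -> lo=[3, 9, 14, 14] hi=[17, 18, 28, 38] -> (len(lo)=4, len(hi)=4, max(lo)=14)
Step 9: insert 15 -> lo=[3, 9, 14, 14, 15] hi=[17, 18, 28, 38] -> (len(lo)=5, len(hi)=4, max(lo)=15)
Step 10: insert 33 -> lo=[3, 9, 14, 14, 15] hi=[17, 18, 28, 33, 38] -> (len(lo)=5, len(hi)=5, max(lo)=15)

Answer: (1,0,14) (1,1,3) (2,1,14) (2,2,9) (3,2,14) (3,3,14) (4,3,14) (4,4,14) (5,4,15) (5,5,15)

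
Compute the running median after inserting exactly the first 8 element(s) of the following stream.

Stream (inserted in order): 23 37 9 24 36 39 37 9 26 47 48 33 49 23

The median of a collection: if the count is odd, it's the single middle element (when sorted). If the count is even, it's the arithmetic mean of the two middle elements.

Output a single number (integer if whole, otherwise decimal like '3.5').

Step 1: insert 23 -> lo=[23] (size 1, max 23) hi=[] (size 0) -> median=23
Step 2: insert 37 -> lo=[23] (size 1, max 23) hi=[37] (size 1, min 37) -> median=30
Step 3: insert 9 -> lo=[9, 23] (size 2, max 23) hi=[37] (size 1, min 37) -> median=23
Step 4: insert 24 -> lo=[9, 23] (size 2, max 23) hi=[24, 37] (size 2, min 24) -> median=23.5
Step 5: insert 36 -> lo=[9, 23, 24] (size 3, max 24) hi=[36, 37] (size 2, min 36) -> median=24
Step 6: insert 39 -> lo=[9, 23, 24] (size 3, max 24) hi=[36, 37, 39] (size 3, min 36) -> median=30
Step 7: insert 37 -> lo=[9, 23, 24, 36] (size 4, max 36) hi=[37, 37, 39] (size 3, min 37) -> median=36
Step 8: insert 9 -> lo=[9, 9, 23, 24] (size 4, max 24) hi=[36, 37, 37, 39] (size 4, min 36) -> median=30

Answer: 30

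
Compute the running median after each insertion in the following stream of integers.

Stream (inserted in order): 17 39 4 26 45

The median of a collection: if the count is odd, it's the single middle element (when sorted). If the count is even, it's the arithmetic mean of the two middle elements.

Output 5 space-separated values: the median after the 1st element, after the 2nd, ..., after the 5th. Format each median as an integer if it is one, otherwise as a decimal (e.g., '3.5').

Step 1: insert 17 -> lo=[17] (size 1, max 17) hi=[] (size 0) -> median=17
Step 2: insert 39 -> lo=[17] (size 1, max 17) hi=[39] (size 1, min 39) -> median=28
Step 3: insert 4 -> lo=[4, 17] (size 2, max 17) hi=[39] (size 1, min 39) -> median=17
Step 4: insert 26 -> lo=[4, 17] (size 2, max 17) hi=[26, 39] (size 2, min 26) -> median=21.5
Step 5: insert 45 -> lo=[4, 17, 26] (size 3, max 26) hi=[39, 45] (size 2, min 39) -> median=26

Answer: 17 28 17 21.5 26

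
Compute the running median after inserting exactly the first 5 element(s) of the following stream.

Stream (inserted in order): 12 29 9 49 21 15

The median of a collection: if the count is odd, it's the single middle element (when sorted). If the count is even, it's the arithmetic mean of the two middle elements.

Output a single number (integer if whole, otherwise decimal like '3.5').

Answer: 21

Derivation:
Step 1: insert 12 -> lo=[12] (size 1, max 12) hi=[] (size 0) -> median=12
Step 2: insert 29 -> lo=[12] (size 1, max 12) hi=[29] (size 1, min 29) -> median=20.5
Step 3: insert 9 -> lo=[9, 12] (size 2, max 12) hi=[29] (size 1, min 29) -> median=12
Step 4: insert 49 -> lo=[9, 12] (size 2, max 12) hi=[29, 49] (size 2, min 29) -> median=20.5
Step 5: insert 21 -> lo=[9, 12, 21] (size 3, max 21) hi=[29, 49] (size 2, min 29) -> median=21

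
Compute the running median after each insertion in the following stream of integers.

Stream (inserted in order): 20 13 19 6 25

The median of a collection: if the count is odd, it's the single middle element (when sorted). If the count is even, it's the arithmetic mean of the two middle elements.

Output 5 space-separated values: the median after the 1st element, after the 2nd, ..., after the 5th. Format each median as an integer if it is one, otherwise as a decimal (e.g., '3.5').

Step 1: insert 20 -> lo=[20] (size 1, max 20) hi=[] (size 0) -> median=20
Step 2: insert 13 -> lo=[13] (size 1, max 13) hi=[20] (size 1, min 20) -> median=16.5
Step 3: insert 19 -> lo=[13, 19] (size 2, max 19) hi=[20] (size 1, min 20) -> median=19
Step 4: insert 6 -> lo=[6, 13] (size 2, max 13) hi=[19, 20] (size 2, min 19) -> median=16
Step 5: insert 25 -> lo=[6, 13, 19] (size 3, max 19) hi=[20, 25] (size 2, min 20) -> median=19

Answer: 20 16.5 19 16 19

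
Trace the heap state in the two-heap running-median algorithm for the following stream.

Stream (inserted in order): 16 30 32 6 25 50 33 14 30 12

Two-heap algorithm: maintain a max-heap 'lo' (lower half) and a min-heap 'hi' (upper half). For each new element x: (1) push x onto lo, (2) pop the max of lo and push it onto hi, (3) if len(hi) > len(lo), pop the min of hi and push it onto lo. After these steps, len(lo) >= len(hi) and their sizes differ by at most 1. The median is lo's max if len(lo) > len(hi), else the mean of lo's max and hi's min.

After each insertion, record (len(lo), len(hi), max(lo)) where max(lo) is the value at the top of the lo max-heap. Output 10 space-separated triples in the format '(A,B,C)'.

Answer: (1,0,16) (1,1,16) (2,1,30) (2,2,16) (3,2,25) (3,3,25) (4,3,30) (4,4,25) (5,4,30) (5,5,25)

Derivation:
Step 1: insert 16 -> lo=[16] hi=[] -> (len(lo)=1, len(hi)=0, max(lo)=16)
Step 2: insert 30 -> lo=[16] hi=[30] -> (len(lo)=1, len(hi)=1, max(lo)=16)
Step 3: insert 32 -> lo=[16, 30] hi=[32] -> (len(lo)=2, len(hi)=1, max(lo)=30)
Step 4: insert 6 -> lo=[6, 16] hi=[30, 32] -> (len(lo)=2, len(hi)=2, max(lo)=16)
Step 5: insert 25 -> lo=[6, 16, 25] hi=[30, 32] -> (len(lo)=3, len(hi)=2, max(lo)=25)
Step 6: insert 50 -> lo=[6, 16, 25] hi=[30, 32, 50] -> (len(lo)=3, len(hi)=3, max(lo)=25)
Step 7: insert 33 -> lo=[6, 16, 25, 30] hi=[32, 33, 50] -> (len(lo)=4, len(hi)=3, max(lo)=30)
Step 8: insert 14 -> lo=[6, 14, 16, 25] hi=[30, 32, 33, 50] -> (len(lo)=4, len(hi)=4, max(lo)=25)
Step 9: insert 30 -> lo=[6, 14, 16, 25, 30] hi=[30, 32, 33, 50] -> (len(lo)=5, len(hi)=4, max(lo)=30)
Step 10: insert 12 -> lo=[6, 12, 14, 16, 25] hi=[30, 30, 32, 33, 50] -> (len(lo)=5, len(hi)=5, max(lo)=25)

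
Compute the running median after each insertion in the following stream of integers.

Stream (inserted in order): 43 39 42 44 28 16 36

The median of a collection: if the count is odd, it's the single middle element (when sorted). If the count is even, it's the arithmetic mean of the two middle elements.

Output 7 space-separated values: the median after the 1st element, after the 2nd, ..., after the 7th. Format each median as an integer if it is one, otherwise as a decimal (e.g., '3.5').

Step 1: insert 43 -> lo=[43] (size 1, max 43) hi=[] (size 0) -> median=43
Step 2: insert 39 -> lo=[39] (size 1, max 39) hi=[43] (size 1, min 43) -> median=41
Step 3: insert 42 -> lo=[39, 42] (size 2, max 42) hi=[43] (size 1, min 43) -> median=42
Step 4: insert 44 -> lo=[39, 42] (size 2, max 42) hi=[43, 44] (size 2, min 43) -> median=42.5
Step 5: insert 28 -> lo=[28, 39, 42] (size 3, max 42) hi=[43, 44] (size 2, min 43) -> median=42
Step 6: insert 16 -> lo=[16, 28, 39] (size 3, max 39) hi=[42, 43, 44] (size 3, min 42) -> median=40.5
Step 7: insert 36 -> lo=[16, 28, 36, 39] (size 4, max 39) hi=[42, 43, 44] (size 3, min 42) -> median=39

Answer: 43 41 42 42.5 42 40.5 39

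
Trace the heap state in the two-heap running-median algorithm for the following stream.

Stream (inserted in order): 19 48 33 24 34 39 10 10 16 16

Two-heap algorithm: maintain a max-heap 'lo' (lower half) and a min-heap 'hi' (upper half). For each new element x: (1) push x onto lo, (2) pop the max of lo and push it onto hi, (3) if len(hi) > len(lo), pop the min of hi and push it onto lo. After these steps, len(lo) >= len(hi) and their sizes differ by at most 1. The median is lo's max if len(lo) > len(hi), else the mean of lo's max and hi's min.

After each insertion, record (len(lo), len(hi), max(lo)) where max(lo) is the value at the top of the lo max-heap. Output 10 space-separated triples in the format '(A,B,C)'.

Answer: (1,0,19) (1,1,19) (2,1,33) (2,2,24) (3,2,33) (3,3,33) (4,3,33) (4,4,24) (5,4,24) (5,5,19)

Derivation:
Step 1: insert 19 -> lo=[19] hi=[] -> (len(lo)=1, len(hi)=0, max(lo)=19)
Step 2: insert 48 -> lo=[19] hi=[48] -> (len(lo)=1, len(hi)=1, max(lo)=19)
Step 3: insert 33 -> lo=[19, 33] hi=[48] -> (len(lo)=2, len(hi)=1, max(lo)=33)
Step 4: insert 24 -> lo=[19, 24] hi=[33, 48] -> (len(lo)=2, len(hi)=2, max(lo)=24)
Step 5: insert 34 -> lo=[19, 24, 33] hi=[34, 48] -> (len(lo)=3, len(hi)=2, max(lo)=33)
Step 6: insert 39 -> lo=[19, 24, 33] hi=[34, 39, 48] -> (len(lo)=3, len(hi)=3, max(lo)=33)
Step 7: insert 10 -> lo=[10, 19, 24, 33] hi=[34, 39, 48] -> (len(lo)=4, len(hi)=3, max(lo)=33)
Step 8: insert 10 -> lo=[10, 10, 19, 24] hi=[33, 34, 39, 48] -> (len(lo)=4, len(hi)=4, max(lo)=24)
Step 9: insert 16 -> lo=[10, 10, 16, 19, 24] hi=[33, 34, 39, 48] -> (len(lo)=5, len(hi)=4, max(lo)=24)
Step 10: insert 16 -> lo=[10, 10, 16, 16, 19] hi=[24, 33, 34, 39, 48] -> (len(lo)=5, len(hi)=5, max(lo)=19)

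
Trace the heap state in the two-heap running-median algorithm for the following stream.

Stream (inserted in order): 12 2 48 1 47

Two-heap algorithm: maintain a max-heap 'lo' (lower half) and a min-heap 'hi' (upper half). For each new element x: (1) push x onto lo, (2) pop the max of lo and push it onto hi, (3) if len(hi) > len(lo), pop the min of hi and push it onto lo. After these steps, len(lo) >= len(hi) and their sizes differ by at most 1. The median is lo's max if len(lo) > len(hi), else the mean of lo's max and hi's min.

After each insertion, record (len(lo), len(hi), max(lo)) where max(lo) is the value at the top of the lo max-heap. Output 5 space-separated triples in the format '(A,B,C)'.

Step 1: insert 12 -> lo=[12] hi=[] -> (len(lo)=1, len(hi)=0, max(lo)=12)
Step 2: insert 2 -> lo=[2] hi=[12] -> (len(lo)=1, len(hi)=1, max(lo)=2)
Step 3: insert 48 -> lo=[2, 12] hi=[48] -> (len(lo)=2, len(hi)=1, max(lo)=12)
Step 4: insert 1 -> lo=[1, 2] hi=[12, 48] -> (len(lo)=2, len(hi)=2, max(lo)=2)
Step 5: insert 47 -> lo=[1, 2, 12] hi=[47, 48] -> (len(lo)=3, len(hi)=2, max(lo)=12)

Answer: (1,0,12) (1,1,2) (2,1,12) (2,2,2) (3,2,12)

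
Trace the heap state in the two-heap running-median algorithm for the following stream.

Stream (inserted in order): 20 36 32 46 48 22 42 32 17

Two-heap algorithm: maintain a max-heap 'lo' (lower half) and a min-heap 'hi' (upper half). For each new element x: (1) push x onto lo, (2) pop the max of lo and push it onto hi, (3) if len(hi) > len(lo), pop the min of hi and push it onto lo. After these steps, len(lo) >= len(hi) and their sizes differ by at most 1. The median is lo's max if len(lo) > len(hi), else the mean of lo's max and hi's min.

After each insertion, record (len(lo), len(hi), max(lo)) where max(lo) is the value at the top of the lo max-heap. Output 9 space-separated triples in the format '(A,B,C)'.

Step 1: insert 20 -> lo=[20] hi=[] -> (len(lo)=1, len(hi)=0, max(lo)=20)
Step 2: insert 36 -> lo=[20] hi=[36] -> (len(lo)=1, len(hi)=1, max(lo)=20)
Step 3: insert 32 -> lo=[20, 32] hi=[36] -> (len(lo)=2, len(hi)=1, max(lo)=32)
Step 4: insert 46 -> lo=[20, 32] hi=[36, 46] -> (len(lo)=2, len(hi)=2, max(lo)=32)
Step 5: insert 48 -> lo=[20, 32, 36] hi=[46, 48] -> (len(lo)=3, len(hi)=2, max(lo)=36)
Step 6: insert 22 -> lo=[20, 22, 32] hi=[36, 46, 48] -> (len(lo)=3, len(hi)=3, max(lo)=32)
Step 7: insert 42 -> lo=[20, 22, 32, 36] hi=[42, 46, 48] -> (len(lo)=4, len(hi)=3, max(lo)=36)
Step 8: insert 32 -> lo=[20, 22, 32, 32] hi=[36, 42, 46, 48] -> (len(lo)=4, len(hi)=4, max(lo)=32)
Step 9: insert 17 -> lo=[17, 20, 22, 32, 32] hi=[36, 42, 46, 48] -> (len(lo)=5, len(hi)=4, max(lo)=32)

Answer: (1,0,20) (1,1,20) (2,1,32) (2,2,32) (3,2,36) (3,3,32) (4,3,36) (4,4,32) (5,4,32)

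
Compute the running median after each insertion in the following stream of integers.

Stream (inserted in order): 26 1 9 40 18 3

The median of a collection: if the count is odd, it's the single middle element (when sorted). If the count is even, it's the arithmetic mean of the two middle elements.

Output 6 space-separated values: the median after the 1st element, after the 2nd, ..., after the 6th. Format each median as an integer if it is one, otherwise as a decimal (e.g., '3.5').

Step 1: insert 26 -> lo=[26] (size 1, max 26) hi=[] (size 0) -> median=26
Step 2: insert 1 -> lo=[1] (size 1, max 1) hi=[26] (size 1, min 26) -> median=13.5
Step 3: insert 9 -> lo=[1, 9] (size 2, max 9) hi=[26] (size 1, min 26) -> median=9
Step 4: insert 40 -> lo=[1, 9] (size 2, max 9) hi=[26, 40] (size 2, min 26) -> median=17.5
Step 5: insert 18 -> lo=[1, 9, 18] (size 3, max 18) hi=[26, 40] (size 2, min 26) -> median=18
Step 6: insert 3 -> lo=[1, 3, 9] (size 3, max 9) hi=[18, 26, 40] (size 3, min 18) -> median=13.5

Answer: 26 13.5 9 17.5 18 13.5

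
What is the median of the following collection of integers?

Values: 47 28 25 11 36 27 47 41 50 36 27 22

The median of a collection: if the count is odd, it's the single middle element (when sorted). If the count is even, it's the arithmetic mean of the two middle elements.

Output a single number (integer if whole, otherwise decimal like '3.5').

Step 1: insert 47 -> lo=[47] (size 1, max 47) hi=[] (size 0) -> median=47
Step 2: insert 28 -> lo=[28] (size 1, max 28) hi=[47] (size 1, min 47) -> median=37.5
Step 3: insert 25 -> lo=[25, 28] (size 2, max 28) hi=[47] (size 1, min 47) -> median=28
Step 4: insert 11 -> lo=[11, 25] (size 2, max 25) hi=[28, 47] (size 2, min 28) -> median=26.5
Step 5: insert 36 -> lo=[11, 25, 28] (size 3, max 28) hi=[36, 47] (size 2, min 36) -> median=28
Step 6: insert 27 -> lo=[11, 25, 27] (size 3, max 27) hi=[28, 36, 47] (size 3, min 28) -> median=27.5
Step 7: insert 47 -> lo=[11, 25, 27, 28] (size 4, max 28) hi=[36, 47, 47] (size 3, min 36) -> median=28
Step 8: insert 41 -> lo=[11, 25, 27, 28] (size 4, max 28) hi=[36, 41, 47, 47] (size 4, min 36) -> median=32
Step 9: insert 50 -> lo=[11, 25, 27, 28, 36] (size 5, max 36) hi=[41, 47, 47, 50] (size 4, min 41) -> median=36
Step 10: insert 36 -> lo=[11, 25, 27, 28, 36] (size 5, max 36) hi=[36, 41, 47, 47, 50] (size 5, min 36) -> median=36
Step 11: insert 27 -> lo=[11, 25, 27, 27, 28, 36] (size 6, max 36) hi=[36, 41, 47, 47, 50] (size 5, min 36) -> median=36
Step 12: insert 22 -> lo=[11, 22, 25, 27, 27, 28] (size 6, max 28) hi=[36, 36, 41, 47, 47, 50] (size 6, min 36) -> median=32

Answer: 32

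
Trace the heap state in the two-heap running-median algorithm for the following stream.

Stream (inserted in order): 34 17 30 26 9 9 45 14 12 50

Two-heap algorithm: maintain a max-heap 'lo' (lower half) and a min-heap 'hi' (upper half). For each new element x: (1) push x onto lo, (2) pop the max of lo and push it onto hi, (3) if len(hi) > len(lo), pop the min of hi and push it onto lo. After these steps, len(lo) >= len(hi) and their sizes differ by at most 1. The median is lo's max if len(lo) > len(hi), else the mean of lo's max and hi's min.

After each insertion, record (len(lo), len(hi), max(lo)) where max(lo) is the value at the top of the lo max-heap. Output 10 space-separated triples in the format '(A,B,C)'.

Answer: (1,0,34) (1,1,17) (2,1,30) (2,2,26) (3,2,26) (3,3,17) (4,3,26) (4,4,17) (5,4,17) (5,5,17)

Derivation:
Step 1: insert 34 -> lo=[34] hi=[] -> (len(lo)=1, len(hi)=0, max(lo)=34)
Step 2: insert 17 -> lo=[17] hi=[34] -> (len(lo)=1, len(hi)=1, max(lo)=17)
Step 3: insert 30 -> lo=[17, 30] hi=[34] -> (len(lo)=2, len(hi)=1, max(lo)=30)
Step 4: insert 26 -> lo=[17, 26] hi=[30, 34] -> (len(lo)=2, len(hi)=2, max(lo)=26)
Step 5: insert 9 -> lo=[9, 17, 26] hi=[30, 34] -> (len(lo)=3, len(hi)=2, max(lo)=26)
Step 6: insert 9 -> lo=[9, 9, 17] hi=[26, 30, 34] -> (len(lo)=3, len(hi)=3, max(lo)=17)
Step 7: insert 45 -> lo=[9, 9, 17, 26] hi=[30, 34, 45] -> (len(lo)=4, len(hi)=3, max(lo)=26)
Step 8: insert 14 -> lo=[9, 9, 14, 17] hi=[26, 30, 34, 45] -> (len(lo)=4, len(hi)=4, max(lo)=17)
Step 9: insert 12 -> lo=[9, 9, 12, 14, 17] hi=[26, 30, 34, 45] -> (len(lo)=5, len(hi)=4, max(lo)=17)
Step 10: insert 50 -> lo=[9, 9, 12, 14, 17] hi=[26, 30, 34, 45, 50] -> (len(lo)=5, len(hi)=5, max(lo)=17)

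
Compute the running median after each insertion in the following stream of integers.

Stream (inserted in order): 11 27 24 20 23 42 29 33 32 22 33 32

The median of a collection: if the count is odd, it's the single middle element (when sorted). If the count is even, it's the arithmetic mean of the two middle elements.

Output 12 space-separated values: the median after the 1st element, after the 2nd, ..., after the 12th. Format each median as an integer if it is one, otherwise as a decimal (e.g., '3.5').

Answer: 11 19 24 22 23 23.5 24 25.5 27 25.5 27 28

Derivation:
Step 1: insert 11 -> lo=[11] (size 1, max 11) hi=[] (size 0) -> median=11
Step 2: insert 27 -> lo=[11] (size 1, max 11) hi=[27] (size 1, min 27) -> median=19
Step 3: insert 24 -> lo=[11, 24] (size 2, max 24) hi=[27] (size 1, min 27) -> median=24
Step 4: insert 20 -> lo=[11, 20] (size 2, max 20) hi=[24, 27] (size 2, min 24) -> median=22
Step 5: insert 23 -> lo=[11, 20, 23] (size 3, max 23) hi=[24, 27] (size 2, min 24) -> median=23
Step 6: insert 42 -> lo=[11, 20, 23] (size 3, max 23) hi=[24, 27, 42] (size 3, min 24) -> median=23.5
Step 7: insert 29 -> lo=[11, 20, 23, 24] (size 4, max 24) hi=[27, 29, 42] (size 3, min 27) -> median=24
Step 8: insert 33 -> lo=[11, 20, 23, 24] (size 4, max 24) hi=[27, 29, 33, 42] (size 4, min 27) -> median=25.5
Step 9: insert 32 -> lo=[11, 20, 23, 24, 27] (size 5, max 27) hi=[29, 32, 33, 42] (size 4, min 29) -> median=27
Step 10: insert 22 -> lo=[11, 20, 22, 23, 24] (size 5, max 24) hi=[27, 29, 32, 33, 42] (size 5, min 27) -> median=25.5
Step 11: insert 33 -> lo=[11, 20, 22, 23, 24, 27] (size 6, max 27) hi=[29, 32, 33, 33, 42] (size 5, min 29) -> median=27
Step 12: insert 32 -> lo=[11, 20, 22, 23, 24, 27] (size 6, max 27) hi=[29, 32, 32, 33, 33, 42] (size 6, min 29) -> median=28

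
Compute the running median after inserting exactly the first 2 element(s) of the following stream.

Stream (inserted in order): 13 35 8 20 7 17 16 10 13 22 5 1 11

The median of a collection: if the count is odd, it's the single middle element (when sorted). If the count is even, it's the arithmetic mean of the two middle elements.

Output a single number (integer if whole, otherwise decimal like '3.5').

Answer: 24

Derivation:
Step 1: insert 13 -> lo=[13] (size 1, max 13) hi=[] (size 0) -> median=13
Step 2: insert 35 -> lo=[13] (size 1, max 13) hi=[35] (size 1, min 35) -> median=24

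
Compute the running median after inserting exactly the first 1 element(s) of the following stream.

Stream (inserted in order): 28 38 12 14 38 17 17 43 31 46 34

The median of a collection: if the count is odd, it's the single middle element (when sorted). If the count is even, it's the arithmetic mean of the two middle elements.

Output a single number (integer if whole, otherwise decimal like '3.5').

Answer: 28

Derivation:
Step 1: insert 28 -> lo=[28] (size 1, max 28) hi=[] (size 0) -> median=28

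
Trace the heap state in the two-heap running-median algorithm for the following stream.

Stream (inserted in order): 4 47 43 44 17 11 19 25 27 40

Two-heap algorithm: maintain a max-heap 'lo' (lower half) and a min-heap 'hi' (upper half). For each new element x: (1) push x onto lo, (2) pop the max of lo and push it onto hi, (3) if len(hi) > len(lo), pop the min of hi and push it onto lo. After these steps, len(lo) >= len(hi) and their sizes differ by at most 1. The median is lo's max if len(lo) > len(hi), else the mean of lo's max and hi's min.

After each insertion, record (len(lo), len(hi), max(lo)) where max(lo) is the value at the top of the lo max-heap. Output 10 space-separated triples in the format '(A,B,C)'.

Step 1: insert 4 -> lo=[4] hi=[] -> (len(lo)=1, len(hi)=0, max(lo)=4)
Step 2: insert 47 -> lo=[4] hi=[47] -> (len(lo)=1, len(hi)=1, max(lo)=4)
Step 3: insert 43 -> lo=[4, 43] hi=[47] -> (len(lo)=2, len(hi)=1, max(lo)=43)
Step 4: insert 44 -> lo=[4, 43] hi=[44, 47] -> (len(lo)=2, len(hi)=2, max(lo)=43)
Step 5: insert 17 -> lo=[4, 17, 43] hi=[44, 47] -> (len(lo)=3, len(hi)=2, max(lo)=43)
Step 6: insert 11 -> lo=[4, 11, 17] hi=[43, 44, 47] -> (len(lo)=3, len(hi)=3, max(lo)=17)
Step 7: insert 19 -> lo=[4, 11, 17, 19] hi=[43, 44, 47] -> (len(lo)=4, len(hi)=3, max(lo)=19)
Step 8: insert 25 -> lo=[4, 11, 17, 19] hi=[25, 43, 44, 47] -> (len(lo)=4, len(hi)=4, max(lo)=19)
Step 9: insert 27 -> lo=[4, 11, 17, 19, 25] hi=[27, 43, 44, 47] -> (len(lo)=5, len(hi)=4, max(lo)=25)
Step 10: insert 40 -> lo=[4, 11, 17, 19, 25] hi=[27, 40, 43, 44, 47] -> (len(lo)=5, len(hi)=5, max(lo)=25)

Answer: (1,0,4) (1,1,4) (2,1,43) (2,2,43) (3,2,43) (3,3,17) (4,3,19) (4,4,19) (5,4,25) (5,5,25)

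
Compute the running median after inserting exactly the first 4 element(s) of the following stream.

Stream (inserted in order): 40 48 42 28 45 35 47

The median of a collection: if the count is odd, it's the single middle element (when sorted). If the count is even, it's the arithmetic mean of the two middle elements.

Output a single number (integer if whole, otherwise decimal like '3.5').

Answer: 41

Derivation:
Step 1: insert 40 -> lo=[40] (size 1, max 40) hi=[] (size 0) -> median=40
Step 2: insert 48 -> lo=[40] (size 1, max 40) hi=[48] (size 1, min 48) -> median=44
Step 3: insert 42 -> lo=[40, 42] (size 2, max 42) hi=[48] (size 1, min 48) -> median=42
Step 4: insert 28 -> lo=[28, 40] (size 2, max 40) hi=[42, 48] (size 2, min 42) -> median=41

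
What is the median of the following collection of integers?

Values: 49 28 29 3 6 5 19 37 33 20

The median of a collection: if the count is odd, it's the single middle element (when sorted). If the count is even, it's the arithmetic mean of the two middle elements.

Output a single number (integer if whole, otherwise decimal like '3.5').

Answer: 24

Derivation:
Step 1: insert 49 -> lo=[49] (size 1, max 49) hi=[] (size 0) -> median=49
Step 2: insert 28 -> lo=[28] (size 1, max 28) hi=[49] (size 1, min 49) -> median=38.5
Step 3: insert 29 -> lo=[28, 29] (size 2, max 29) hi=[49] (size 1, min 49) -> median=29
Step 4: insert 3 -> lo=[3, 28] (size 2, max 28) hi=[29, 49] (size 2, min 29) -> median=28.5
Step 5: insert 6 -> lo=[3, 6, 28] (size 3, max 28) hi=[29, 49] (size 2, min 29) -> median=28
Step 6: insert 5 -> lo=[3, 5, 6] (size 3, max 6) hi=[28, 29, 49] (size 3, min 28) -> median=17
Step 7: insert 19 -> lo=[3, 5, 6, 19] (size 4, max 19) hi=[28, 29, 49] (size 3, min 28) -> median=19
Step 8: insert 37 -> lo=[3, 5, 6, 19] (size 4, max 19) hi=[28, 29, 37, 49] (size 4, min 28) -> median=23.5
Step 9: insert 33 -> lo=[3, 5, 6, 19, 28] (size 5, max 28) hi=[29, 33, 37, 49] (size 4, min 29) -> median=28
Step 10: insert 20 -> lo=[3, 5, 6, 19, 20] (size 5, max 20) hi=[28, 29, 33, 37, 49] (size 5, min 28) -> median=24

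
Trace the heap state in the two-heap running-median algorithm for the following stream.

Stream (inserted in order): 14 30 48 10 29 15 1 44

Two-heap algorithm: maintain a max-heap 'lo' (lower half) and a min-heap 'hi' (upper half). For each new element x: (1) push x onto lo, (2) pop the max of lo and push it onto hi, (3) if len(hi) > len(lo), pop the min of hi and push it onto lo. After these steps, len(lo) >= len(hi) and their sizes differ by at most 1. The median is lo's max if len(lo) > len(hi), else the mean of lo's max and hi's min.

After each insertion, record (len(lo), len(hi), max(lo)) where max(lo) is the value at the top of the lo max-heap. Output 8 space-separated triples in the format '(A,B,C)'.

Step 1: insert 14 -> lo=[14] hi=[] -> (len(lo)=1, len(hi)=0, max(lo)=14)
Step 2: insert 30 -> lo=[14] hi=[30] -> (len(lo)=1, len(hi)=1, max(lo)=14)
Step 3: insert 48 -> lo=[14, 30] hi=[48] -> (len(lo)=2, len(hi)=1, max(lo)=30)
Step 4: insert 10 -> lo=[10, 14] hi=[30, 48] -> (len(lo)=2, len(hi)=2, max(lo)=14)
Step 5: insert 29 -> lo=[10, 14, 29] hi=[30, 48] -> (len(lo)=3, len(hi)=2, max(lo)=29)
Step 6: insert 15 -> lo=[10, 14, 15] hi=[29, 30, 48] -> (len(lo)=3, len(hi)=3, max(lo)=15)
Step 7: insert 1 -> lo=[1, 10, 14, 15] hi=[29, 30, 48] -> (len(lo)=4, len(hi)=3, max(lo)=15)
Step 8: insert 44 -> lo=[1, 10, 14, 15] hi=[29, 30, 44, 48] -> (len(lo)=4, len(hi)=4, max(lo)=15)

Answer: (1,0,14) (1,1,14) (2,1,30) (2,2,14) (3,2,29) (3,3,15) (4,3,15) (4,4,15)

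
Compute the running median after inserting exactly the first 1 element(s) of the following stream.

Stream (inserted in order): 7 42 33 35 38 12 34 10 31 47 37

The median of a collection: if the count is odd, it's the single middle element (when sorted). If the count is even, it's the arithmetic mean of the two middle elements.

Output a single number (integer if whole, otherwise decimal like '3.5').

Step 1: insert 7 -> lo=[7] (size 1, max 7) hi=[] (size 0) -> median=7

Answer: 7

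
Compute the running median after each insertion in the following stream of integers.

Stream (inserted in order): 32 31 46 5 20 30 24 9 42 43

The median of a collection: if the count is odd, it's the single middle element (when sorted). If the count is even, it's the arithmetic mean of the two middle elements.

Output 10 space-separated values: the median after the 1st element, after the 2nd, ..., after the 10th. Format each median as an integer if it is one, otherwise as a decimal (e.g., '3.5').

Answer: 32 31.5 32 31.5 31 30.5 30 27 30 30.5

Derivation:
Step 1: insert 32 -> lo=[32] (size 1, max 32) hi=[] (size 0) -> median=32
Step 2: insert 31 -> lo=[31] (size 1, max 31) hi=[32] (size 1, min 32) -> median=31.5
Step 3: insert 46 -> lo=[31, 32] (size 2, max 32) hi=[46] (size 1, min 46) -> median=32
Step 4: insert 5 -> lo=[5, 31] (size 2, max 31) hi=[32, 46] (size 2, min 32) -> median=31.5
Step 5: insert 20 -> lo=[5, 20, 31] (size 3, max 31) hi=[32, 46] (size 2, min 32) -> median=31
Step 6: insert 30 -> lo=[5, 20, 30] (size 3, max 30) hi=[31, 32, 46] (size 3, min 31) -> median=30.5
Step 7: insert 24 -> lo=[5, 20, 24, 30] (size 4, max 30) hi=[31, 32, 46] (size 3, min 31) -> median=30
Step 8: insert 9 -> lo=[5, 9, 20, 24] (size 4, max 24) hi=[30, 31, 32, 46] (size 4, min 30) -> median=27
Step 9: insert 42 -> lo=[5, 9, 20, 24, 30] (size 5, max 30) hi=[31, 32, 42, 46] (size 4, min 31) -> median=30
Step 10: insert 43 -> lo=[5, 9, 20, 24, 30] (size 5, max 30) hi=[31, 32, 42, 43, 46] (size 5, min 31) -> median=30.5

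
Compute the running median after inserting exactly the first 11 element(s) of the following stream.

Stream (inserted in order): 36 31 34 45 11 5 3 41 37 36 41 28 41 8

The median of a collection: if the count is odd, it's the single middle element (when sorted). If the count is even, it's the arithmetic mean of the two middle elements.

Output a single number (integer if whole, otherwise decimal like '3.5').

Step 1: insert 36 -> lo=[36] (size 1, max 36) hi=[] (size 0) -> median=36
Step 2: insert 31 -> lo=[31] (size 1, max 31) hi=[36] (size 1, min 36) -> median=33.5
Step 3: insert 34 -> lo=[31, 34] (size 2, max 34) hi=[36] (size 1, min 36) -> median=34
Step 4: insert 45 -> lo=[31, 34] (size 2, max 34) hi=[36, 45] (size 2, min 36) -> median=35
Step 5: insert 11 -> lo=[11, 31, 34] (size 3, max 34) hi=[36, 45] (size 2, min 36) -> median=34
Step 6: insert 5 -> lo=[5, 11, 31] (size 3, max 31) hi=[34, 36, 45] (size 3, min 34) -> median=32.5
Step 7: insert 3 -> lo=[3, 5, 11, 31] (size 4, max 31) hi=[34, 36, 45] (size 3, min 34) -> median=31
Step 8: insert 41 -> lo=[3, 5, 11, 31] (size 4, max 31) hi=[34, 36, 41, 45] (size 4, min 34) -> median=32.5
Step 9: insert 37 -> lo=[3, 5, 11, 31, 34] (size 5, max 34) hi=[36, 37, 41, 45] (size 4, min 36) -> median=34
Step 10: insert 36 -> lo=[3, 5, 11, 31, 34] (size 5, max 34) hi=[36, 36, 37, 41, 45] (size 5, min 36) -> median=35
Step 11: insert 41 -> lo=[3, 5, 11, 31, 34, 36] (size 6, max 36) hi=[36, 37, 41, 41, 45] (size 5, min 36) -> median=36

Answer: 36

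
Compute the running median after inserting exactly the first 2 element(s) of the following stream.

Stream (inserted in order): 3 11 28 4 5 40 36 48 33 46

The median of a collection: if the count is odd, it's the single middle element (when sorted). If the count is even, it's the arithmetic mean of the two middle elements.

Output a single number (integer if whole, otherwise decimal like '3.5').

Answer: 7

Derivation:
Step 1: insert 3 -> lo=[3] (size 1, max 3) hi=[] (size 0) -> median=3
Step 2: insert 11 -> lo=[3] (size 1, max 3) hi=[11] (size 1, min 11) -> median=7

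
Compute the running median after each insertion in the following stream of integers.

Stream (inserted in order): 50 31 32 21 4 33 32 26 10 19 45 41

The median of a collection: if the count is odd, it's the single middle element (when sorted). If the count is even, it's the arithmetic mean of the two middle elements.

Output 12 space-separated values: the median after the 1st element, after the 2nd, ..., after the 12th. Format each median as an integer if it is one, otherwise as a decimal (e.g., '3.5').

Answer: 50 40.5 32 31.5 31 31.5 32 31.5 31 28.5 31 31.5

Derivation:
Step 1: insert 50 -> lo=[50] (size 1, max 50) hi=[] (size 0) -> median=50
Step 2: insert 31 -> lo=[31] (size 1, max 31) hi=[50] (size 1, min 50) -> median=40.5
Step 3: insert 32 -> lo=[31, 32] (size 2, max 32) hi=[50] (size 1, min 50) -> median=32
Step 4: insert 21 -> lo=[21, 31] (size 2, max 31) hi=[32, 50] (size 2, min 32) -> median=31.5
Step 5: insert 4 -> lo=[4, 21, 31] (size 3, max 31) hi=[32, 50] (size 2, min 32) -> median=31
Step 6: insert 33 -> lo=[4, 21, 31] (size 3, max 31) hi=[32, 33, 50] (size 3, min 32) -> median=31.5
Step 7: insert 32 -> lo=[4, 21, 31, 32] (size 4, max 32) hi=[32, 33, 50] (size 3, min 32) -> median=32
Step 8: insert 26 -> lo=[4, 21, 26, 31] (size 4, max 31) hi=[32, 32, 33, 50] (size 4, min 32) -> median=31.5
Step 9: insert 10 -> lo=[4, 10, 21, 26, 31] (size 5, max 31) hi=[32, 32, 33, 50] (size 4, min 32) -> median=31
Step 10: insert 19 -> lo=[4, 10, 19, 21, 26] (size 5, max 26) hi=[31, 32, 32, 33, 50] (size 5, min 31) -> median=28.5
Step 11: insert 45 -> lo=[4, 10, 19, 21, 26, 31] (size 6, max 31) hi=[32, 32, 33, 45, 50] (size 5, min 32) -> median=31
Step 12: insert 41 -> lo=[4, 10, 19, 21, 26, 31] (size 6, max 31) hi=[32, 32, 33, 41, 45, 50] (size 6, min 32) -> median=31.5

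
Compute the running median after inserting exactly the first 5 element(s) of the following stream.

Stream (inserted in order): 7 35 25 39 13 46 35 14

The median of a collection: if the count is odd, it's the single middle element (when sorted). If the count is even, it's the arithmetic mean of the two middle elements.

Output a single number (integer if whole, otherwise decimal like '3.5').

Step 1: insert 7 -> lo=[7] (size 1, max 7) hi=[] (size 0) -> median=7
Step 2: insert 35 -> lo=[7] (size 1, max 7) hi=[35] (size 1, min 35) -> median=21
Step 3: insert 25 -> lo=[7, 25] (size 2, max 25) hi=[35] (size 1, min 35) -> median=25
Step 4: insert 39 -> lo=[7, 25] (size 2, max 25) hi=[35, 39] (size 2, min 35) -> median=30
Step 5: insert 13 -> lo=[7, 13, 25] (size 3, max 25) hi=[35, 39] (size 2, min 35) -> median=25

Answer: 25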